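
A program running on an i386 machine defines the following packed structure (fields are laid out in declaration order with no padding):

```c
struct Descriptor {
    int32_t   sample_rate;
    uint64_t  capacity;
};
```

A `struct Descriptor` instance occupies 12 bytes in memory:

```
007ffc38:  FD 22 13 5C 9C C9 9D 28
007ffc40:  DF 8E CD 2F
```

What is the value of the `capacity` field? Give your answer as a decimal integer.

3444566379118578076

`capacity` follows `sample_rate` (4 bytes), so it starts at byte offset 4 and occupies 8 bytes.
Bytes at offsets 4..11: 9C C9 9D 28 DF 8E CD 2F.
In little-endian order the low byte comes first in memory.
Reassemble most-significant byte first: 2F CD 8E DF 28 9D C9 9C → 0x2FCD8EDF289DC99C.
0x2FCD8EDF289DC99C = 3444566379118578076.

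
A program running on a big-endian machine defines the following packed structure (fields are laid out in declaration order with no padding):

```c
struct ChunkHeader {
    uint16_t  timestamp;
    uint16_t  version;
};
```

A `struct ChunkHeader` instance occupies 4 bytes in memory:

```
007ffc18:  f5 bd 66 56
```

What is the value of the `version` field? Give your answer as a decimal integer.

26198

`version` follows `timestamp` (2 bytes), so it starts at byte offset 2 and occupies 2 bytes.
Bytes at offsets 2..3: 66 56.
Big-endian stores the most-significant byte at the lowest address.
The bytes are already most-significant first: 0x6656.
0x6656 = 26198.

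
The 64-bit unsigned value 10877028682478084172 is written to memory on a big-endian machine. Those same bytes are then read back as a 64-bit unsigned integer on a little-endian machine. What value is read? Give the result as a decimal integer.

5503635341341880982

10877028682478084172 in 64-bit hexadecimal is 0x96F2F7F52ED7604C.
Stored big-endian, the bytes at ascending addresses are 96 F2 F7 F5 2E D7 60 4C.
Read back as little-endian, the first byte is least significant, giving 0x4C60D72EF5F7F296.
0x4C60D72EF5F7F296 = 5503635341341880982.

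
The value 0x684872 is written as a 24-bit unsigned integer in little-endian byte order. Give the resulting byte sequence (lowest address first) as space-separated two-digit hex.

Split into bytes (most-significant first): 68 48 72.
Little-endian: lowest address holds the least-significant byte.
So at ascending addresses the bytes are 72 48 68.

72 48 68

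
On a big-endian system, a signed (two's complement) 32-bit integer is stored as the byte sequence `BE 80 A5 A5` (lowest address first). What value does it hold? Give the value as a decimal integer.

-1098865243

Big-endian stores the most-significant byte at the lowest address.
The bytes are already most-significant first: 0xBE80A5A5.
Top bit is set, so as a signed 32-bit value this is 0xBE80A5A5 − 2^32 = -1098865243.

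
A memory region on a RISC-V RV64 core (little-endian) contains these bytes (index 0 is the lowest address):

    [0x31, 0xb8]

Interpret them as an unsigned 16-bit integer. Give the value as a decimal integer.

In little-endian order the low byte comes first in memory.
Reassemble most-significant byte first: B8 31 → 0xB831.
0xB831 = 47153.

47153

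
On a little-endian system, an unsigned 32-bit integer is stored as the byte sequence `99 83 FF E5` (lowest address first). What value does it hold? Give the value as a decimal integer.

Little-endian stores the least-significant byte at the lowest address.
Reassemble most-significant byte first: E5 FF 83 99 → 0xE5FF8399.
0xE5FF8399 = 3858727833.

3858727833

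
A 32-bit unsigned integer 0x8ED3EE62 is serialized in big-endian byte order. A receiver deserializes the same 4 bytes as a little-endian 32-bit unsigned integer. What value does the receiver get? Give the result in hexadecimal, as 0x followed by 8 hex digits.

0x62EED38E

Stored big-endian, the bytes at ascending addresses are 8E D3 EE 62.
Read back as little-endian, the first byte is least significant, giving 0x62EED38E.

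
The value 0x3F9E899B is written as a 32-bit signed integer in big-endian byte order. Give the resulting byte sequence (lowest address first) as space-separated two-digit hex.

Split into bytes (most-significant first): 3F 9E 89 9B.
In big-endian order the high byte comes first in memory.
So the memory order matches the most-significant-first order: 3F 9E 89 9B.

3F 9E 89 9B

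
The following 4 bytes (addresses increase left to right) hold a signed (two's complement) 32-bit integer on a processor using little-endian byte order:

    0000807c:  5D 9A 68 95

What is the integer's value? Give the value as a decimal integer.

-1788306851

Little-endian: lowest address holds the least-significant byte.
Reassemble most-significant byte first: 95 68 9A 5D → 0x95689A5D.
Top bit is set, so as a signed 32-bit value this is 0x95689A5D − 2^32 = -1788306851.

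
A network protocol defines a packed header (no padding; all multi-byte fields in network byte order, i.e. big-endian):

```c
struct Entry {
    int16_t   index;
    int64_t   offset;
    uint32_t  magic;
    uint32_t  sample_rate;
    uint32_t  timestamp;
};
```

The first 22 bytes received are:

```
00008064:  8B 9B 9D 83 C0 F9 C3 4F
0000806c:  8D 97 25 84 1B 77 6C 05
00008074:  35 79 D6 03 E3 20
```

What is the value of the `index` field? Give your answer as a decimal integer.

`index` is the first field, at byte offset 0, occupying 2 bytes.
Bytes at offsets 0..1: 8B 9B.
Big-endian: lowest address holds the most-significant byte.
The bytes are already most-significant first: 0x8B9B.
Top bit is set, so as a signed 16-bit value this is 0x8B9B − 2^16 = -29797.

-29797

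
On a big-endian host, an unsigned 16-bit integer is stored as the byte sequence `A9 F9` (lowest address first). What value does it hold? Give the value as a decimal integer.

Big-endian: lowest address holds the most-significant byte.
The bytes are already most-significant first: 0xA9F9.
0xA9F9 = 43513.

43513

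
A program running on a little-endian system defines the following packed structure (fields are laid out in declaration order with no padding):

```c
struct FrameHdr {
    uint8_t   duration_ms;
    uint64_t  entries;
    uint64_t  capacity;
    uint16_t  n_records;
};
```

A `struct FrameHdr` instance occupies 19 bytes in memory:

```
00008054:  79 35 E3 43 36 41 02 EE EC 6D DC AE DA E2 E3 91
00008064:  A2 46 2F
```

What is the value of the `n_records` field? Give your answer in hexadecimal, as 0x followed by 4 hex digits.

0x2F46

`n_records` follows `duration_ms` (1 B), `entries` (8 B), `capacity` (8 B), so it starts at offset 1 + 8 + 8 = 17 and occupies 2 bytes.
Bytes at offsets 17..18: 46 2F.
Little-endian stores the least-significant byte at the lowest address.
Reassemble most-significant byte first: 2F 46 → 0x2F46.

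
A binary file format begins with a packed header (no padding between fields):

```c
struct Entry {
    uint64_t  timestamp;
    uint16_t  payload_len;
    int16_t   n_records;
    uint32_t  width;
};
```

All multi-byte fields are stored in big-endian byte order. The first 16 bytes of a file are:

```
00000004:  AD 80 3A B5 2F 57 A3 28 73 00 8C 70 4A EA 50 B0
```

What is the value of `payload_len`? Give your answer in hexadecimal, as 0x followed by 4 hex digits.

0x7300

`payload_len` follows `timestamp` (8 bytes), so it starts at byte offset 8 and occupies 2 bytes.
Bytes at offsets 8..9: 73 00.
Big-endian stores the most-significant byte at the lowest address.
The bytes are already most-significant first: 0x7300.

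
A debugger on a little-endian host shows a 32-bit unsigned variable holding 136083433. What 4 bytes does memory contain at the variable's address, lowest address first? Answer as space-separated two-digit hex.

136083433 in hexadecimal, padded to 32 bits, is 0x081C77E9.
Split into bytes (most-significant first): 08 1C 77 E9.
In little-endian order the low byte comes first in memory.
So at ascending addresses the bytes are E9 77 1C 08.

E9 77 1C 08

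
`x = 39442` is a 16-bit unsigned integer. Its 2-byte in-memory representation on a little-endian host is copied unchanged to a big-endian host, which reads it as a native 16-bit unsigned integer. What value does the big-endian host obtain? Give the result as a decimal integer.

4762

39442 in 16-bit hexadecimal is 0x9A12.
Stored little-endian, the bytes at ascending addresses are 12 9A.
Read back as big-endian, the last byte is least significant, giving 0x129A.
0x129A = 4762.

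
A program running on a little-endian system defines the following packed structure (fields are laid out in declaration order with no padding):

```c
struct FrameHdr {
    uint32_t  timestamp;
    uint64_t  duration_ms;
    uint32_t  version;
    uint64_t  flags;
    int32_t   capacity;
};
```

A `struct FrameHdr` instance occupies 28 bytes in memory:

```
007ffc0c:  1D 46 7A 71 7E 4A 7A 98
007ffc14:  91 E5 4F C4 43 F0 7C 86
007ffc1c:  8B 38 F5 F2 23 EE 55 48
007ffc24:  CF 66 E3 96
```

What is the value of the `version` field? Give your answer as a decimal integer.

`version` follows `timestamp` (4 B), `duration_ms` (8 B), so it starts at offset 4 + 8 = 12 and occupies 4 bytes.
Bytes at offsets 12..15: 43 F0 7C 86.
Little-endian stores the least-significant byte at the lowest address.
Reassemble most-significant byte first: 86 7C F0 43 → 0x867CF043.
0x867CF043 = 2256334915.

2256334915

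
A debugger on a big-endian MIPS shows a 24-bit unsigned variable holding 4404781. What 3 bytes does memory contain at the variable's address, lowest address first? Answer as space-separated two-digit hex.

4404781 in hexadecimal, padded to 24 bits, is 0x43362D.
Split into bytes (most-significant first): 43 36 2D.
Big-endian stores the most-significant byte at the lowest address.
So the memory order matches the most-significant-first order: 43 36 2D.

43 36 2D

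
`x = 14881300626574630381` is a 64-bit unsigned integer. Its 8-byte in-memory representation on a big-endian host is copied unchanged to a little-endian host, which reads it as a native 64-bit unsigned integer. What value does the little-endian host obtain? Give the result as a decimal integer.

17104046080783320526

14881300626574630381 in 64-bit hexadecimal is 0xCE8500134AC75DED.
Stored big-endian, the bytes at ascending addresses are CE 85 00 13 4A C7 5D ED.
Read back as little-endian, the first byte is least significant, giving 0xED5DC74A130085CE.
0xED5DC74A130085CE = 17104046080783320526.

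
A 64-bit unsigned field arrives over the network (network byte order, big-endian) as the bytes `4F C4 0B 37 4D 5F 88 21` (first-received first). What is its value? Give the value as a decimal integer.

5747731356580808737

In big-endian order the high byte comes first in memory.
The bytes are already most-significant first: 0x4FC40B374D5F8821.
0x4FC40B374D5F8821 = 5747731356580808737.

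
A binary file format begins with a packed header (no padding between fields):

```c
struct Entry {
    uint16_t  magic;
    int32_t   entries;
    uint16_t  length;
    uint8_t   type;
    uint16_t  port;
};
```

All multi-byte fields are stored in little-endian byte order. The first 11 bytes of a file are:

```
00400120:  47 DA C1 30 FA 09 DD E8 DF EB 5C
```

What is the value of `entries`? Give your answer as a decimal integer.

167391425

`entries` follows `magic` (2 bytes), so it starts at byte offset 2 and occupies 4 bytes.
Bytes at offsets 2..5: C1 30 FA 09.
In little-endian order the low byte comes first in memory.
Reassemble most-significant byte first: 09 FA 30 C1 → 0x09FA30C1.
0x09FA30C1 = 167391425.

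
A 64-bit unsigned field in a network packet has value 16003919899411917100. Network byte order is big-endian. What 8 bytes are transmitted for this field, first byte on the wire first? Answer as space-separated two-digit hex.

DE 19 58 5B 2A 40 A9 2C

16003919899411917100 in hexadecimal, padded to 64 bits, is 0xDE19585B2A40A92C.
Split into bytes (most-significant first): DE 19 58 5B 2A 40 A9 2C.
In big-endian order the high byte comes first in memory.
So the memory order matches the most-significant-first order: DE 19 58 5B 2A 40 A9 2C.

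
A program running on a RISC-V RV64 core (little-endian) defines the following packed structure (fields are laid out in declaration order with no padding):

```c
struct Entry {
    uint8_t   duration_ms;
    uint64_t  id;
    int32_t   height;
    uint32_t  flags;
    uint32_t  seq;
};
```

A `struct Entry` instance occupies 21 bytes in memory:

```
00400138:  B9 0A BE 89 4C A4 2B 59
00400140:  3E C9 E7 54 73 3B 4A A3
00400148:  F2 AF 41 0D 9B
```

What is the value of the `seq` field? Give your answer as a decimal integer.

2601337263

`seq` follows `duration_ms` (1 B), `id` (8 B), `height` (4 B), `flags` (4 B), so it starts at offset 1 + 8 + 4 + 4 = 17 and occupies 4 bytes.
Bytes at offsets 17..20: AF 41 0D 9B.
Little-endian: lowest address holds the least-significant byte.
Reassemble most-significant byte first: 9B 0D 41 AF → 0x9B0D41AF.
0x9B0D41AF = 2601337263.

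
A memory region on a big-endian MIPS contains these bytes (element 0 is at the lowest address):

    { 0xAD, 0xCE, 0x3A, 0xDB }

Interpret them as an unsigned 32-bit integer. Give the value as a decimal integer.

Big-endian: lowest address holds the most-significant byte.
The bytes are already most-significant first: 0xADCE3ADB.
0xADCE3ADB = 2915973851.

2915973851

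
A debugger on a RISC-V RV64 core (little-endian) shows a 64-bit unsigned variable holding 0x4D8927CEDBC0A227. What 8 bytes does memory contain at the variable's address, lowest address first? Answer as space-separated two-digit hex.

Split into bytes (most-significant first): 4D 89 27 CE DB C0 A2 27.
Little-endian: lowest address holds the least-significant byte.
So at ascending addresses the bytes are 27 A2 C0 DB CE 27 89 4D.

27 A2 C0 DB CE 27 89 4D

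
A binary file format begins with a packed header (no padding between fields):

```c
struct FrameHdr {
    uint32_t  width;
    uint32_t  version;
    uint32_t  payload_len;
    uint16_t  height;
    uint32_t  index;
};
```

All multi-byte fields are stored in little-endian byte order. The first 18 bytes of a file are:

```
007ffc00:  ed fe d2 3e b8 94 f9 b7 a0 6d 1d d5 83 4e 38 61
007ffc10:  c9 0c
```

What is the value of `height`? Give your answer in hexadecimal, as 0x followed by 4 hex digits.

0x4E83

`height` follows `width` (4 B), `version` (4 B), `payload_len` (4 B), so it starts at offset 4 + 4 + 4 = 12 and occupies 2 bytes.
Bytes at offsets 12..13: 83 4E.
In little-endian order the low byte comes first in memory.
Reassemble most-significant byte first: 4E 83 → 0x4E83.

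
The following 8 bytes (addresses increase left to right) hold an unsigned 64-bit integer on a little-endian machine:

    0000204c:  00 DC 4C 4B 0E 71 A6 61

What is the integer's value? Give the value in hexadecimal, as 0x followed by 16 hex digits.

0x61A6710E4B4CDC00

In little-endian order the low byte comes first in memory.
Reassemble most-significant byte first: 61 A6 71 0E 4B 4C DC 00 → 0x61A6710E4B4CDC00.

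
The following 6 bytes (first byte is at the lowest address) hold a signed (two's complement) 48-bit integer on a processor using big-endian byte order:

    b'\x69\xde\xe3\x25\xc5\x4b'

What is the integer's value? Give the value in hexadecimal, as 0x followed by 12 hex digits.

0x69DEE325C54B

In big-endian order the high byte comes first in memory.
The bytes are already most-significant first: 0x69DEE325C54B.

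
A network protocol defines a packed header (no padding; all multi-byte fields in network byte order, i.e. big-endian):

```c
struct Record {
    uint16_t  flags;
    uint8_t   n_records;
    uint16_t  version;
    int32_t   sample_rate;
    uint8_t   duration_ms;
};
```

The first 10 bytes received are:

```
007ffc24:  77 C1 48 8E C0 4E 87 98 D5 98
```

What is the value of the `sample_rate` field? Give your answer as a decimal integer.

1317509333

`sample_rate` follows `flags` (2 B), `n_records` (1 B), `version` (2 B), so it starts at offset 2 + 1 + 2 = 5 and occupies 4 bytes.
Bytes at offsets 5..8: 4E 87 98 D5.
In big-endian order the high byte comes first in memory.
The bytes are already most-significant first: 0x4E8798D5.
0x4E8798D5 = 1317509333.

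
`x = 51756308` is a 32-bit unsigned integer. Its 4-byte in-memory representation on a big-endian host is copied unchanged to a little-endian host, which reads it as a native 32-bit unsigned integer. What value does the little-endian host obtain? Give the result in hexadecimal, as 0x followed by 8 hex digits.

51756308 in 32-bit hexadecimal is 0x0315BD14.
Stored big-endian, the bytes at ascending addresses are 03 15 BD 14.
Read back as little-endian, the first byte is least significant, giving 0x14BD1503.

0x14BD1503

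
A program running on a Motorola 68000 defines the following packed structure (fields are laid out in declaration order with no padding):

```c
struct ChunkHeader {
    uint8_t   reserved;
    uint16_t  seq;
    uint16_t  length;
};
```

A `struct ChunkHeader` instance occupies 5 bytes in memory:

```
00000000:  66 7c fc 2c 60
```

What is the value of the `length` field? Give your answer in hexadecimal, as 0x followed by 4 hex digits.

`length` follows `reserved` (1 B), `seq` (2 B), so it starts at offset 1 + 2 = 3 and occupies 2 bytes.
Bytes at offsets 3..4: 2C 60.
In big-endian order the high byte comes first in memory.
The bytes are already most-significant first: 0x2C60.

0x2C60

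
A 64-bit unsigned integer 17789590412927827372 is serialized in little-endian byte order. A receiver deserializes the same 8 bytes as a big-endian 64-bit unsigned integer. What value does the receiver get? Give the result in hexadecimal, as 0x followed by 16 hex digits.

0xACFD412E3A52E1F6

17789590412927827372 in 64-bit hexadecimal is 0xF6E1523A2E41FDAC.
Stored little-endian, the bytes at ascending addresses are AC FD 41 2E 3A 52 E1 F6.
Read back as big-endian, the last byte is least significant, giving 0xACFD412E3A52E1F6.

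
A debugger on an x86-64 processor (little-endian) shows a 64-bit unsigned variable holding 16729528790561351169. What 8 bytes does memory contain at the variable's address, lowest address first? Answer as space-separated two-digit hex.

16729528790561351169 in hexadecimal, padded to 64 bits, is 0xE82B39CC55146601.
Split into bytes (most-significant first): E8 2B 39 CC 55 14 66 01.
In little-endian order the low byte comes first in memory.
So at ascending addresses the bytes are 01 66 14 55 CC 39 2B E8.

01 66 14 55 CC 39 2B E8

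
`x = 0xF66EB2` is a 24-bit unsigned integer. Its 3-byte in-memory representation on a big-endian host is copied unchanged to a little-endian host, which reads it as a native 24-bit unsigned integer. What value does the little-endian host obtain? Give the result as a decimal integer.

11693814

Stored big-endian, the bytes at ascending addresses are F6 6E B2.
Read back as little-endian, the first byte is least significant, giving 0xB26EF6.
0xB26EF6 = 11693814.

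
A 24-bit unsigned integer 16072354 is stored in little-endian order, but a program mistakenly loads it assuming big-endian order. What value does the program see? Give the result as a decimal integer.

16072354 in 24-bit hexadecimal is 0xF53EA2.
Stored little-endian, the bytes at ascending addresses are A2 3E F5.
Read back as big-endian, the last byte is least significant, giving 0xA23EF5.
0xA23EF5 = 10632949.

10632949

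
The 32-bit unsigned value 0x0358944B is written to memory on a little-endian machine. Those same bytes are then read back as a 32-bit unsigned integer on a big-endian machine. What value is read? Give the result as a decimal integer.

1268013059

Stored little-endian, the bytes at ascending addresses are 4B 94 58 03.
Read back as big-endian, the last byte is least significant, giving 0x4B945803.
0x4B945803 = 1268013059.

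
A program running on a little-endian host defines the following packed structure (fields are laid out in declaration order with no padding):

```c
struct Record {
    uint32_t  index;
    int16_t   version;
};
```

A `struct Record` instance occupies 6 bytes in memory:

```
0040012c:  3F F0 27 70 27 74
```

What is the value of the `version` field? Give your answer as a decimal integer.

29735

`version` follows `index` (4 bytes), so it starts at byte offset 4 and occupies 2 bytes.
Bytes at offsets 4..5: 27 74.
Little-endian stores the least-significant byte at the lowest address.
Reassemble most-significant byte first: 74 27 → 0x7427.
0x7427 = 29735.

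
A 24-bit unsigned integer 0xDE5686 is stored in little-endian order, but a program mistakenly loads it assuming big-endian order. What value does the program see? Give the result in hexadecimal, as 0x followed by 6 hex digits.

Stored little-endian, the bytes at ascending addresses are 86 56 DE.
Read back as big-endian, the last byte is least significant, giving 0x8656DE.

0x8656DE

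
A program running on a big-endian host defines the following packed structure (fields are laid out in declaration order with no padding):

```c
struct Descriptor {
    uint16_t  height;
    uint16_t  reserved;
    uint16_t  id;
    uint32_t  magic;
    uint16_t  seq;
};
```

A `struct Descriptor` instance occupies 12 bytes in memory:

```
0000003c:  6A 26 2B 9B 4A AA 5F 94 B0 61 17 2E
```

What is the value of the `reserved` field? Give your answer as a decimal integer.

`reserved` follows `height` (2 bytes), so it starts at byte offset 2 and occupies 2 bytes.
Bytes at offsets 2..3: 2B 9B.
Big-endian stores the most-significant byte at the lowest address.
The bytes are already most-significant first: 0x2B9B.
0x2B9B = 11163.

11163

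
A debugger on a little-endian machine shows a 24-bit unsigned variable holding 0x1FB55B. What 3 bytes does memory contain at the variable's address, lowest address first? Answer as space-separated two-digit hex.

5B B5 1F

Split into bytes (most-significant first): 1F B5 5B.
Little-endian: lowest address holds the least-significant byte.
So at ascending addresses the bytes are 5B B5 1F.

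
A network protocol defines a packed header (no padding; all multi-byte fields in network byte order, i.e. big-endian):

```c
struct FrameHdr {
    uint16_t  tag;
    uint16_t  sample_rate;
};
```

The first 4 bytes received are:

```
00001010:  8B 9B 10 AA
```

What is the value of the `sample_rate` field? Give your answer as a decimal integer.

`sample_rate` follows `tag` (2 bytes), so it starts at byte offset 2 and occupies 2 bytes.
Bytes at offsets 2..3: 10 AA.
Big-endian: lowest address holds the most-significant byte.
The bytes are already most-significant first: 0x10AA.
0x10AA = 4266.

4266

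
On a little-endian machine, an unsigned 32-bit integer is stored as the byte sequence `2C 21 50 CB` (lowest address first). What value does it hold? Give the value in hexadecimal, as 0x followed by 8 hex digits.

0xCB50212C

In little-endian order the low byte comes first in memory.
Reassemble most-significant byte first: CB 50 21 2C → 0xCB50212C.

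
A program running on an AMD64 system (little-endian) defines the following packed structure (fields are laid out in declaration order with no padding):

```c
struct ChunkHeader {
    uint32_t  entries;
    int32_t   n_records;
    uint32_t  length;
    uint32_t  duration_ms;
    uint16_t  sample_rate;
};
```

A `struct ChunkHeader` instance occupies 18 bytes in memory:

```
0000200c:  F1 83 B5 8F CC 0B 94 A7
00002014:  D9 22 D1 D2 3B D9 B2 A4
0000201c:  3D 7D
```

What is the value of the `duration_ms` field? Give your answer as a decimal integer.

2763184443

`duration_ms` follows `entries` (4 B), `n_records` (4 B), `length` (4 B), so it starts at offset 4 + 4 + 4 = 12 and occupies 4 bytes.
Bytes at offsets 12..15: 3B D9 B2 A4.
In little-endian order the low byte comes first in memory.
Reassemble most-significant byte first: A4 B2 D9 3B → 0xA4B2D93B.
0xA4B2D93B = 2763184443.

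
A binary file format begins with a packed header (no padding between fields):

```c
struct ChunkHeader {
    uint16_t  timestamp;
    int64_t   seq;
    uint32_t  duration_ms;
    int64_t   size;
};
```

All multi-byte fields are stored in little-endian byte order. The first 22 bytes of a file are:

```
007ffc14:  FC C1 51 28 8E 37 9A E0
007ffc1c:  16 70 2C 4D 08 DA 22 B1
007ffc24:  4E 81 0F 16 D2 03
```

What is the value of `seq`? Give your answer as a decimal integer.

8076889934697211985

`seq` follows `timestamp` (2 bytes), so it starts at byte offset 2 and occupies 8 bytes.
Bytes at offsets 2..9: 51 28 8E 37 9A E0 16 70.
Little-endian stores the least-significant byte at the lowest address.
Reassemble most-significant byte first: 70 16 E0 9A 37 8E 28 51 → 0x7016E09A378E2851.
0x7016E09A378E2851 = 8076889934697211985.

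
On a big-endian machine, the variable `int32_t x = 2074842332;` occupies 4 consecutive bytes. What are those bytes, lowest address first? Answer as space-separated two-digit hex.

7B AB 94 DC

2074842332 in hexadecimal, padded to 32 bits, is 0x7BAB94DC.
Split into bytes (most-significant first): 7B AB 94 DC.
Big-endian: lowest address holds the most-significant byte.
So the memory order matches the most-significant-first order: 7B AB 94 DC.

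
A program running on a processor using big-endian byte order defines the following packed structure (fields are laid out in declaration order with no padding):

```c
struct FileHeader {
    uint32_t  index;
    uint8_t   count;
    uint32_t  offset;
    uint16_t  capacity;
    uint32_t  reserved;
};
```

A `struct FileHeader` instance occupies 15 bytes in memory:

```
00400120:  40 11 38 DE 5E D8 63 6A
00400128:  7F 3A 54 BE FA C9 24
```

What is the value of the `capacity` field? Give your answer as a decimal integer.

`capacity` follows `index` (4 B), `count` (1 B), `offset` (4 B), so it starts at offset 4 + 1 + 4 = 9 and occupies 2 bytes.
Bytes at offsets 9..10: 3A 54.
In big-endian order the high byte comes first in memory.
The bytes are already most-significant first: 0x3A54.
0x3A54 = 14932.

14932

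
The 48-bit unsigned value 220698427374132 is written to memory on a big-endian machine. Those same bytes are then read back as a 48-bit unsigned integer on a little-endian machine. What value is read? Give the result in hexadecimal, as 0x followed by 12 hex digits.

220698427374132 in 48-bit hexadecimal is 0xC8B95B5DBA34.
Stored big-endian, the bytes at ascending addresses are C8 B9 5B 5D BA 34.
Read back as little-endian, the first byte is least significant, giving 0x34BA5D5BB9C8.

0x34BA5D5BB9C8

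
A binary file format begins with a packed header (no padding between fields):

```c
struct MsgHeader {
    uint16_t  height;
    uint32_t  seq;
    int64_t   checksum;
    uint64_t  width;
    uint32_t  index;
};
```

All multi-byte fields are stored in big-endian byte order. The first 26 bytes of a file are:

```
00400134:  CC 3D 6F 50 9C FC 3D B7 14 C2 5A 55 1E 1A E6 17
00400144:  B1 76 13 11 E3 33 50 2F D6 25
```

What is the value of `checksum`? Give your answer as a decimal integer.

`checksum` follows `height` (2 B), `seq` (4 B), so it starts at offset 2 + 4 = 6 and occupies 8 bytes.
Bytes at offsets 6..13: 3D B7 14 C2 5A 55 1E 1A.
Big-endian stores the most-significant byte at the lowest address.
The bytes are already most-significant first: 0x3DB714C25A551E1A.
0x3DB714C25A551E1A = 4447045982023392794.

4447045982023392794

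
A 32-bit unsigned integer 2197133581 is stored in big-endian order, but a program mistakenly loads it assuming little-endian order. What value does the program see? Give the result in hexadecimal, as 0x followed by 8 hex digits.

2197133581 in 32-bit hexadecimal is 0x82F5990D.
Stored big-endian, the bytes at ascending addresses are 82 F5 99 0D.
Read back as little-endian, the first byte is least significant, giving 0x0D99F582.

0x0D99F582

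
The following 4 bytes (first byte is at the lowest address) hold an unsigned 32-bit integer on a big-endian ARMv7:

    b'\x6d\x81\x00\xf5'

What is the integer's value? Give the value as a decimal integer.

In big-endian order the high byte comes first in memory.
The bytes are already most-significant first: 0x6D8100F5.
0x6D8100F5 = 1837170933.

1837170933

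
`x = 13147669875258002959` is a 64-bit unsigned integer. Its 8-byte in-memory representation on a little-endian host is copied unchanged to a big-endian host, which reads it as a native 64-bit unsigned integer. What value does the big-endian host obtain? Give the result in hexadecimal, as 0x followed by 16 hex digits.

0x0F8EDB9A17E875B6

13147669875258002959 in 64-bit hexadecimal is 0xB675E8179ADB8E0F.
Stored little-endian, the bytes at ascending addresses are 0F 8E DB 9A 17 E8 75 B6.
Read back as big-endian, the last byte is least significant, giving 0x0F8EDB9A17E875B6.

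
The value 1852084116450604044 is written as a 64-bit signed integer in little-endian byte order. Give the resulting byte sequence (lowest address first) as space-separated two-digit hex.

1852084116450604044 in hexadecimal, padded to 64 bits, is 0x19B3ECB0EF2E740C.
Split into bytes (most-significant first): 19 B3 EC B0 EF 2E 74 0C.
In little-endian order the low byte comes first in memory.
So at ascending addresses the bytes are 0C 74 2E EF B0 EC B3 19.

0C 74 2E EF B0 EC B3 19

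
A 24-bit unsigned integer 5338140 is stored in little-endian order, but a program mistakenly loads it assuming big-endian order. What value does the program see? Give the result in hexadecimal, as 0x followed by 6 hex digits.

0x1C7451

5338140 in 24-bit hexadecimal is 0x51741C.
Stored little-endian, the bytes at ascending addresses are 1C 74 51.
Read back as big-endian, the last byte is least significant, giving 0x1C7451.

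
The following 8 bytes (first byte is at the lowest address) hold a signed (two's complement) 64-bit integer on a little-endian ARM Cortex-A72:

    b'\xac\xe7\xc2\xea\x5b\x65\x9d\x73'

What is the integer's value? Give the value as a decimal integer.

8330926331160356780

Little-endian: lowest address holds the least-significant byte.
Reassemble most-significant byte first: 73 9D 65 5B EA C2 E7 AC → 0x739D655BEAC2E7AC.
0x739D655BEAC2E7AC = 8330926331160356780.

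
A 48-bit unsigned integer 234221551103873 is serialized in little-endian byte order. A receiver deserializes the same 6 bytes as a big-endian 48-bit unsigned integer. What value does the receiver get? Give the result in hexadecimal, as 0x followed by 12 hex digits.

234221551103873 in 48-bit hexadecimal is 0xD505F45A2F81.
Stored little-endian, the bytes at ascending addresses are 81 2F 5A F4 05 D5.
Read back as big-endian, the last byte is least significant, giving 0x812F5AF405D5.

0x812F5AF405D5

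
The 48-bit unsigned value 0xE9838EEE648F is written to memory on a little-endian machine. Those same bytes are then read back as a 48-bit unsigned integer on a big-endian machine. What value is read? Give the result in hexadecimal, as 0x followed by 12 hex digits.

Stored little-endian, the bytes at ascending addresses are 8F 64 EE 8E 83 E9.
Read back as big-endian, the last byte is least significant, giving 0x8F64EE8E83E9.

0x8F64EE8E83E9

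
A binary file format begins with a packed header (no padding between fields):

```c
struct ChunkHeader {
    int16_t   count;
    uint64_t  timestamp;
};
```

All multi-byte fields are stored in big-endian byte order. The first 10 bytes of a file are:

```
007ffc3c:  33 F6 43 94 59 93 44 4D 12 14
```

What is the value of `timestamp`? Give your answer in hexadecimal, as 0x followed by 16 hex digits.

0x43945993444D1214

`timestamp` follows `count` (2 bytes), so it starts at byte offset 2 and occupies 8 bytes.
Bytes at offsets 2..9: 43 94 59 93 44 4D 12 14.
In big-endian order the high byte comes first in memory.
The bytes are already most-significant first: 0x43945993444D1214.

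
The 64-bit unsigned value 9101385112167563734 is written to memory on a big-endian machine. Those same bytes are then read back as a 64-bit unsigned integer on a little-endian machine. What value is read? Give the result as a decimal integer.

9101385112167563734 in 64-bit hexadecimal is 0x7E4E9D89CEC6C1D6.
Stored big-endian, the bytes at ascending addresses are 7E 4E 9D 89 CE C6 C1 D6.
Read back as little-endian, the first byte is least significant, giving 0xD6C1C6CE899D4E7E.
0xD6C1C6CE899D4E7E = 15474868384996085374.

15474868384996085374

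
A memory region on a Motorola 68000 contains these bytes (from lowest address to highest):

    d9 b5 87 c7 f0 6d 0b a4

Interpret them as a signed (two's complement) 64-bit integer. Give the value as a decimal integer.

-2759149903892640860

Big-endian stores the most-significant byte at the lowest address.
The bytes are already most-significant first: 0xD9B587C7F06D0BA4.
Top bit is set, so as a signed 64-bit value this is 0xD9B587C7F06D0BA4 − 2^64 = -2759149903892640860.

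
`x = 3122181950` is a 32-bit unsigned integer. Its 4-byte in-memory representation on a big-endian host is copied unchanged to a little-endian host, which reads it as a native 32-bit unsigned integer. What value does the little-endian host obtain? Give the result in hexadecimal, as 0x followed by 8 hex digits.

3122181950 in 32-bit hexadecimal is 0xBA18B73E.
Stored big-endian, the bytes at ascending addresses are BA 18 B7 3E.
Read back as little-endian, the first byte is least significant, giving 0x3EB718BA.

0x3EB718BA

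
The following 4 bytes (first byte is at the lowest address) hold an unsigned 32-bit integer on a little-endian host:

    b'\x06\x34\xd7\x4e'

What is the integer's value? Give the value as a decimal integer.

Little-endian stores the least-significant byte at the lowest address.
Reassemble most-significant byte first: 4E D7 34 06 → 0x4ED73406.
0x4ED73406 = 1322726406.

1322726406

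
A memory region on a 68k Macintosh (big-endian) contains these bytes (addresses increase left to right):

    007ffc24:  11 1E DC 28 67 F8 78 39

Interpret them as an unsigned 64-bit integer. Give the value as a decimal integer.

Big-endian: lowest address holds the most-significant byte.
The bytes are already most-significant first: 0x111EDC2867F87839.
0x111EDC2867F87839 = 1233665414047234105.

1233665414047234105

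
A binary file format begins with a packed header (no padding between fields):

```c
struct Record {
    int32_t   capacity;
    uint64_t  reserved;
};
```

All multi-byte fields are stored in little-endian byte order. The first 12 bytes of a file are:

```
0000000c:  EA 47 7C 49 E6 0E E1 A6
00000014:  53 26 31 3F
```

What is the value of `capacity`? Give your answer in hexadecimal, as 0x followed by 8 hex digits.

0x497C47EA

`capacity` is the first field, at byte offset 0, occupying 4 bytes.
Bytes at offsets 0..3: EA 47 7C 49.
Little-endian: lowest address holds the least-significant byte.
Reassemble most-significant byte first: 49 7C 47 EA → 0x497C47EA.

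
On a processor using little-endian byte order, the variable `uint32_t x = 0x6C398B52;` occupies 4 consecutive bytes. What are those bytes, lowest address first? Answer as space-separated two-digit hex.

Split into bytes (most-significant first): 6C 39 8B 52.
In little-endian order the low byte comes first in memory.
So at ascending addresses the bytes are 52 8B 39 6C.

52 8B 39 6C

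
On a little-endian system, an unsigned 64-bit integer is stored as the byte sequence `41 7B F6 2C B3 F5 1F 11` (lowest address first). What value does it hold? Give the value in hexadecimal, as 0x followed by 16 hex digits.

0x111FF5B32CF67B41

Little-endian stores the least-significant byte at the lowest address.
Reassemble most-significant byte first: 11 1F F5 B3 2C F6 7B 41 → 0x111FF5B32CF67B41.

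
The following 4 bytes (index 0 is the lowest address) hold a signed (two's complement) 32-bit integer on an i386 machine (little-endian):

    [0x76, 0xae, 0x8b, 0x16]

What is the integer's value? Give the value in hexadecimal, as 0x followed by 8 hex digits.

0x168BAE76

Little-endian stores the least-significant byte at the lowest address.
Reassemble most-significant byte first: 16 8B AE 76 → 0x168BAE76.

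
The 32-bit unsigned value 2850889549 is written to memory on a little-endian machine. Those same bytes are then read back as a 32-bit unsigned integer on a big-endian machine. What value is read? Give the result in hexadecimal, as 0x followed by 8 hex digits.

0x4D1FEDA9

2850889549 in 32-bit hexadecimal is 0xA9ED1F4D.
Stored little-endian, the bytes at ascending addresses are 4D 1F ED A9.
Read back as big-endian, the last byte is least significant, giving 0x4D1FEDA9.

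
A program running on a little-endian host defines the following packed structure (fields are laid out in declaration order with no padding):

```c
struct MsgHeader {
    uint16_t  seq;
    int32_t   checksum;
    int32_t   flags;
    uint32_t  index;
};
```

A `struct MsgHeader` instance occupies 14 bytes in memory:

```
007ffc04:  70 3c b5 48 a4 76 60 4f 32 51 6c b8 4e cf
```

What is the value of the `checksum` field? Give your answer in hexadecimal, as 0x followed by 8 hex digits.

`checksum` follows `seq` (2 bytes), so it starts at byte offset 2 and occupies 4 bytes.
Bytes at offsets 2..5: B5 48 A4 76.
In little-endian order the low byte comes first in memory.
Reassemble most-significant byte first: 76 A4 48 B5 → 0x76A448B5.

0x76A448B5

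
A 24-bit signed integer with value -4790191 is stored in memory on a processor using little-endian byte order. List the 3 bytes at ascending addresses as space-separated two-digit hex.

Two's complement of -4790191 in 24 bits: 4790191 = 0x4917AF; invert → 0xB6E850; add 1 → 0xB6E851.
Split into bytes (most-significant first): B6 E8 51.
Little-endian: lowest address holds the least-significant byte.
So at ascending addresses the bytes are 51 E8 B6.

51 E8 B6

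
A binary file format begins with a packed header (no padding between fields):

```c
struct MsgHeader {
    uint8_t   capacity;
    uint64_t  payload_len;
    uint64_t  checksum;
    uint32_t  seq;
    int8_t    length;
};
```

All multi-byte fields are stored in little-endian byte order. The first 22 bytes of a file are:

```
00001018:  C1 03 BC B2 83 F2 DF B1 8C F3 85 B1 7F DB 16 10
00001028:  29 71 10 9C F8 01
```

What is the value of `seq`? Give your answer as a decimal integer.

`seq` follows `capacity` (1 B), `payload_len` (8 B), `checksum` (8 B), so it starts at offset 1 + 8 + 8 = 17 and occupies 4 bytes.
Bytes at offsets 17..20: 71 10 9C F8.
In little-endian order the low byte comes first in memory.
Reassemble most-significant byte first: F8 9C 10 71 → 0xF89C1071.
0xF89C1071 = 4170977393.

4170977393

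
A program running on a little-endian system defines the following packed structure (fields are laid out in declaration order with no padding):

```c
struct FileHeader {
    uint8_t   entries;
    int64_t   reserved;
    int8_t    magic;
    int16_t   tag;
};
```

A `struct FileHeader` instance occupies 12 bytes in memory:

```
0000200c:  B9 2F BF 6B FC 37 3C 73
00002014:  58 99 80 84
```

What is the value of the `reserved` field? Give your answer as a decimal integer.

6373504108815171375

`reserved` follows `entries` (1 byte), so it starts at byte offset 1 and occupies 8 bytes.
Bytes at offsets 1..8: 2F BF 6B FC 37 3C 73 58.
In little-endian order the low byte comes first in memory.
Reassemble most-significant byte first: 58 73 3C 37 FC 6B BF 2F → 0x58733C37FC6BBF2F.
0x58733C37FC6BBF2F = 6373504108815171375.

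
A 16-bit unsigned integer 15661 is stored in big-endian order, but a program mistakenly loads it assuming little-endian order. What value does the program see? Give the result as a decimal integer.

11581

15661 in 16-bit hexadecimal is 0x3D2D.
Stored big-endian, the bytes at ascending addresses are 3D 2D.
Read back as little-endian, the first byte is least significant, giving 0x2D3D.
0x2D3D = 11581.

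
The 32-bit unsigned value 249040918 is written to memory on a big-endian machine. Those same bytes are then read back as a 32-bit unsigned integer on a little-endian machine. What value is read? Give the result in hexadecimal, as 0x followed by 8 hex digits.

0x1610D80E

249040918 in 32-bit hexadecimal is 0x0ED81016.
Stored big-endian, the bytes at ascending addresses are 0E D8 10 16.
Read back as little-endian, the first byte is least significant, giving 0x1610D80E.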